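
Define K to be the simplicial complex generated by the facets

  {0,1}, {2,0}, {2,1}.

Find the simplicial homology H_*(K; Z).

Fix the vertex order 0 < 1 < 2 and write every simplex with vertices in increasing order. Then dim K = 1 and the simplices of K are:

  0-simplices (3): [0], [1], [2]
  1-simplices (3): [0,1], [0,2], [1,2]

so the chain groups are C_0 ≅ Z^3, C_1 ≅ Z^3.

The boundary map ∂_1: C_1 → C_0 sends each edge [p,q] (with p < q) to q − p. For instance
  ∂[0,1] = [1] − [0].
This gives a 3×3 integer matrix of rank 2; reducing to Smith normal form yields diagonal entries (1,1).

Computing H_k = (kernel of ∂_k) / (image of ∂_{k+1}):

  H_0: rank C_0 − rank ∂_1 = 3 − 2 = 1, and the invariant factors of ∂_1 are all 1, so H_0 ≅ Z.
  H_1: rank ker ∂_1 − rank ∂_2 = (3 − 2) − 0 = 1, and there is no ∂_2, so H_1 ≅ Z.

As a check, the Euler characteristic is 3 − 3 = 0, which agrees with 1 − 1 = 0.

H_0 = Z,  H_1 = Z.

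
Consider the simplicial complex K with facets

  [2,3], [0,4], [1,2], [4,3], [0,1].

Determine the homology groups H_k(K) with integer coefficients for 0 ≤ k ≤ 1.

H_0 = Z,  H_1 = Z.

Take the total order 0 < 1 < 2 < 3 < 4 on the vertex set. Then K (dimension 1) consists of the simplices:

  0-simplices (5): [0], [1], [2], [3], [4]
  1-simplices (5): [0,1], [0,4], [1,2], [2,3], [3,4]

so the chain groups are C_0 ≅ Z^5, C_1 ≅ Z^5.

∂_1: C_1 → C_0 sends each edge [p,q] (with p < q) to q − p. For instance
  ∂[0,1] = [1] − [0].
The resulting 5×5 matrix has rank 4, and its Smith normal form has invariant factors (1,1,1,1).

From H_k ≅ ker(∂_k) / im(∂_{k+1}) we obtain:

  H_0: rank C_0 − rank ∂_1 = 5 − 4 = 1, and the invariant factors of ∂_1 are all 1, so H_0 ≅ Z.
  H_1: rank ker ∂_1 − rank ∂_2 = (5 − 4) − 0 = 1, and there is no ∂_2, so H_1 ≅ Z.

(K is a triangulation of the circle S^1.)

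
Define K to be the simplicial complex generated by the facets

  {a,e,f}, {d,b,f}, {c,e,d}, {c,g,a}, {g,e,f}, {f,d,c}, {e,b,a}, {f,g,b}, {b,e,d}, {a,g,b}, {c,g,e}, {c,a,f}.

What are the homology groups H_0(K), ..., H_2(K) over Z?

H_0 ≅ Z,  H_1 ≅ Z/2,  H_2 = 0.

Order the vertices as a < b < c < d < e < f < g. Listing each simplex with vertices in this order, K has dimension 2 with simplices:

  0-simplices (7): a, b, c, d, e, f, g
  1-simplices (18): ab, ac, ae, af, ag, bd, be, bf, bg, cd, ce, cf, cg, de, df, ef, eg, fg
  2-simplices (12): abe, abg, acf, acg, aef, bde, bdf, bfg, cde, cdf, ceg, efg

Hence C_0 ≅ Z^7, C_1 ≅ Z^18, C_2 ≅ Z^12.

Boundary ∂_1: C_1 → C_0 maps an edge to its endpoints' difference, ∂[p,q] = q − p.
This gives a 7×18 integer matrix of rank 6; reducing to Smith normal form yields diagonal entries (1,1,1,1,1,1).

∂_2: C_2 → C_1 sends each 2-simplex [p,q,r] to [q,r] − [p,r] + [p,q]. For instance
  ∂bde = de − be + bd,
  ∂acg = cg − ag + ac.
As a 18×12 matrix over Z this has rank 12, with invariant factors (1,1,1,1,1,1,1,1,1,1,1,2).

Computing H_k = (kernel of ∂_k) / (image of ∂_{k+1}):

  H_0: rank C_0 − rank ∂_1 = 7 − 6 = 1, and the invariant factors of ∂_1 are all 1, so H_0 ≅ Z.
  H_1: rank ker ∂_1 − rank ∂_2 = (18 − 6) − 12 = 0, and ∂_2 has invariant factor 2 > 1, so H_1 ≅ Z/2.
  H_2: rank ker ∂_2 − rank ∂_3 = (12 − 12) − 0 = 0, and there is no ∂_3, so H_2 ≅ 0.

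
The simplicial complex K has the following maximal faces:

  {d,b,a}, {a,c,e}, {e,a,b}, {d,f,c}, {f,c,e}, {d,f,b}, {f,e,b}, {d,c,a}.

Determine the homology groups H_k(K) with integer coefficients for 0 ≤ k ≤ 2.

H_0 = Z,  H_1 = 0,  H_2 = Z.

We work with the vertex ordering a < b < c < d < e < f. The simplices of K, each written with vertices in increasing order, are:

  0-simplices (6): a, b, c, d, e, f
  1-simplices (12): ab, ac, ad, ae, bd, be, bf, cd, ce, cf, df, ef
  2-simplices (8): abd, abe, acd, ace, bdf, bef, cdf, cef

so the chain groups are C_0 ≅ Z^6, C_1 ≅ Z^12, C_2 ≅ Z^8.

Boundary ∂_1: C_1 → C_0 maps an edge to its endpoints' difference, ∂[p,q] = q − p. For instance
  ∂bf = f − b.
The resulting 6×12 matrix has rank 5, and its Smith normal form has invariant factors (1,1,1,1,1).

Boundary ∂_2: C_2 → C_1 acts by ∂[p,q,r] = [q,r] − [p,r] + [p,q]. For instance
  ∂bdf = df − bf + bd,
  ∂abe = be − ae + ab.
As a 12×8 matrix over Z this has rank 7, with invariant factors (1,1,1,1,1,1,1).

Reading off H_k = ker ∂_k / im ∂_{k+1}:

  H_0: rank C_0 − rank ∂_1 = 6 − 5 = 1, and the invariant factors of ∂_1 are all 1, so H_0 = Z.
  H_1: rank ker ∂_1 − rank ∂_2 = (12 − 5) − 7 = 0, and the invariant factors of ∂_2 are all 1, so H_1 = 0.
  H_2: rank ker ∂_2 − rank ∂_3 = (8 − 7) − 0 = 1, and there is no ∂_3, so H_2 = Z.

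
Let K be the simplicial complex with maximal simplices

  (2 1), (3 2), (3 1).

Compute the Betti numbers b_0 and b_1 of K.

b_0 = 1, b_1 = 1.

Order the vertices as 1 < 2 < 3. Listing each simplex with vertices in this order, K has dimension 1 with simplices:

  0-simplices (3): [1], [2], [3]
  1-simplices (3): [1,2], [1,3], [2,3]

Hence C_0 ≅ Z^3, C_1 ≅ Z^3.

∂_1: C_1 → C_0 is given by ∂[p,q] = [q] − [p]. For instance
  ∂[2,3] = [3] − [2].
As a 3×3 matrix over Z this has rank 2, with invariant factors (1,1).

From H_k ≅ ker(∂_k) / im(∂_{k+1}) we obtain:

  H_0: rank C_0 − rank ∂_1 = 3 − 2 = 1, and the invariant factors of ∂_1 are all 1, so H_0 = Z.
  H_1: rank ker ∂_1 − rank ∂_2 = (3 − 2) − 0 = 1, and there is no ∂_2, so H_1 = Z.

Hence the Betti numbers are b_0 = 1, b_1 = 1.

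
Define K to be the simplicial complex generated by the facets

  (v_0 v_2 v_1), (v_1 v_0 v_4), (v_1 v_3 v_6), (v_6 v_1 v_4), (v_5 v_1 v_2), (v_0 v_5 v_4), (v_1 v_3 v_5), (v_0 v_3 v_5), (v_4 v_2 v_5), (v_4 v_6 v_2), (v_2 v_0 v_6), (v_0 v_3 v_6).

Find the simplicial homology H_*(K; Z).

H_0 ≅ Z,  H_1 ≅ Z/2,  H_2 = 0.

Take the total order v_0 < v_1 < v_2 < v_3 < v_4 < v_5 < v_6 on the vertex set. Then K (dimension 2) consists of the simplices:

  0-simplices (7): [v_0], [v_1], [v_2], [v_3], [v_4], [v_5], [v_6]
  1-simplices (18): (18 of them)
  2-simplices (12): (12 of them)

giving chain groups C_0 ≅ Z^7, C_1 ≅ Z^18, C_2 ≅ Z^12.

The boundary map ∂_1: C_1 → C_0 is given by ∂[p,q] = [q] − [p]. For instance
  ∂[v_1,v_5] = [v_5] − [v_1].
The 7×18 boundary matrix has rank 6 and Smith normal form diag(1,1,1,1,1,1).

Boundary ∂_2: C_2 → C_1 sends each 2-simplex [p,q,r] to [q,r] − [p,r] + [p,q]. For instance
  ∂[v_1,v_2,v_5] = [v_2,v_5] − [v_1,v_5] + [v_1,v_2],
  ∂[v_1,v_4,v_6] = [v_4,v_6] − [v_1,v_6] + [v_1,v_4].
The 18×12 boundary matrix has rank 12 and Smith normal form diag(1,1,1,1,1,1,1,1,1,1,1,2).

From H_k ≅ ker(∂_k) / im(∂_{k+1}) we obtain:

  H_0: rank C_0 − rank ∂_1 = 7 − 6 = 1, and the invariant factors of ∂_1 are all 1, so H_0 ≅ Z.
  H_1: rank ker ∂_1 − rank ∂_2 = (18 − 6) − 12 = 0, and ∂_2 has invariant factor 2 > 1, so H_1 ≅ Z/2.
  H_2: rank ker ∂_2 − rank ∂_3 = (12 − 12) − 0 = 0, and there is no ∂_3, so H_2 ≅ 0.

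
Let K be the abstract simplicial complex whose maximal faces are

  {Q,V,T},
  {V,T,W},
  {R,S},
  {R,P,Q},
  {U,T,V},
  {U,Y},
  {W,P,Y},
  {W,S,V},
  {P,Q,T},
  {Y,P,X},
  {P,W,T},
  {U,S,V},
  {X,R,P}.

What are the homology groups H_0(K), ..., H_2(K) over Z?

H_0 ≅ Z,  H_1 ≅ Z^2,  H_2 = 0.

K has 10 vertices, 22 edges, 11 triangles.
rank ∂_0 = 0, rank ∂_1 = 9 ⇒ b_0 = 10 − 0 − 9 = 1; all invariant factors of ∂_1 are 1 so no torsion. So H_0 ≅ Z.
rank ∂_1 = 9, rank ∂_2 = 11 ⇒ b_1 = 22 − 9 − 11 = 2; all invariant factors of ∂_2 are 1 so no torsion. So H_1 ≅ Z^2.
rank ∂_2 = 11, rank ∂_3 = 0 ⇒ b_2 = 11 − 11 − 0 = 0. So H_2 ≅ 0.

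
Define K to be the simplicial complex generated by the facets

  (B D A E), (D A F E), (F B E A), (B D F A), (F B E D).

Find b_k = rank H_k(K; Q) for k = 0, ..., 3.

b_0 = 1, b_1 = 0, b_2 = 0, b_3 = 1.

We work with the vertex ordering A < B < D < E < F. The simplices of K, each written with vertices in increasing order, are:

  0-simplices (5): A, B, D, E, F
  1-simplices (10): AB, AD, AE, AF, BD, BE, BF, DE, DF, EF
  2-simplices (10): ABD, ABE, ABF, ADE, ADF, AEF, BDE, BDF, BEF, DEF
  3-simplices (5): ABDE, ABDF, ABEF, ADEF, BDEF

giving chain groups C_0 ≅ Z^5, C_1 ≅ Z^10, C_2 ≅ Z^10, C_3 ≅ Z^5.

The boundary map ∂_1: C_1 → C_0 is given by ∂[p,q] = [q] − [p]. For instance
  ∂AD = D − A.
The resulting 5×10 matrix has rank 4, and its Smith normal form has invariant factors (1,1,1,1).

∂_2: C_2 → C_1 sends each 2-simplex [p,q,r] to [q,r] − [p,r] + [p,q]. For instance
  ∂AEF = EF − AF + AE,
  ∂ABE = BE − AE + AB.
The resulting 10×10 matrix has rank 6, and its Smith normal form has invariant factors (1,1,1,1,1,1).

The boundary map ∂_3: C_3 → C_2 sends each 3-simplex σ to the alternating sum Σ_i (−1)^i (σ with its i-th vertex removed). For instance
  ∂ADEF = DEF − AEF + ADF − ADE,
  ∂ABDE = BDE − ADE + ABE − ABD.
As a 10×5 matrix over Z this has rank 4, with invariant factors (1,1,1,1).

Now H_k = ker ∂_k / im ∂_{k+1}, so:

  H_0: rank C_0 − rank ∂_1 = 5 − 4 = 1, and the invariant factors of ∂_1 are all 1, so H_0 = Z.
  H_1: rank ker ∂_1 − rank ∂_2 = (10 − 4) − 6 = 0, and the invariant factors of ∂_2 are all 1, so H_1 = 0.
  H_2: rank ker ∂_2 − rank ∂_3 = (10 − 6) − 4 = 0, and the invariant factors of ∂_3 are all 1, so H_2 = 0.
  H_3: rank ker ∂_3 − rank ∂_4 = (5 − 4) − 0 = 1, and there is no ∂_4, so H_3 = Z.

As a check, the Euler characteristic is 5 − 10 + 10 − 5 = 0, which agrees with 1 − 0 + 0 − 1 = 0.
(K is a triangulation of the 3-sphere S^3.)

Hence the Betti numbers are b_0 = 1, b_1 = 0, b_2 = 0, b_3 = 1.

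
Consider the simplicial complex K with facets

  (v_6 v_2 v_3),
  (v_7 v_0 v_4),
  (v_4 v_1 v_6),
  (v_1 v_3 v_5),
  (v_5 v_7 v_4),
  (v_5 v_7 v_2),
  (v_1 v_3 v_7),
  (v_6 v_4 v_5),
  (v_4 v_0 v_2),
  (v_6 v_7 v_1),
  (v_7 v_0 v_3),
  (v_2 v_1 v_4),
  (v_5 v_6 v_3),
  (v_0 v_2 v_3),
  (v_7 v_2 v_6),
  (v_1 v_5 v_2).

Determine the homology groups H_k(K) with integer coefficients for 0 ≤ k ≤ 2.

H_0 ≅ Z,  H_1 ≅ Z^2,  H_2 ≅ Z.

K has 8 vertices, 24 edges, 16 triangles.
rank ∂_0 = 0, rank ∂_1 = 7 ⇒ b_0 = 8 − 0 − 7 = 1; all invariant factors of ∂_1 are 1 so no torsion. So H_0 ≅ Z.
rank ∂_1 = 7, rank ∂_2 = 15 ⇒ b_1 = 24 − 7 − 15 = 2; all invariant factors of ∂_2 are 1 so no torsion. So H_1 ≅ Z^2.
rank ∂_2 = 15, rank ∂_3 = 0 ⇒ b_2 = 16 − 15 − 0 = 1. So H_2 ≅ Z.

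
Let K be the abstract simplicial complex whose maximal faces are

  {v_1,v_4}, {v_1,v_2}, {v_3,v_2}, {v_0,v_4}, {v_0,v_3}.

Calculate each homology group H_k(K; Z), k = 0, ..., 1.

H_0 ≅ Z,  H_1 ≅ Z.

We work with the vertex ordering v_0 < v_1 < v_2 < v_3 < v_4. The simplices of K, each written with vertices in increasing order, are:

  0-simplices (5): [v_0], [v_1], [v_2], [v_3], [v_4]
  1-simplices (5): [v_0,v_3], [v_0,v_4], [v_1,v_2], [v_1,v_4], [v_2,v_3]

so the chain groups are C_0 ≅ Z^5, C_1 ≅ Z^5.

Boundary ∂_1: C_1 → C_0 sends each edge [p,q] (with p < q) to q − p. For instance
  ∂[v_1,v_2] = [v_2] − [v_1].
The resulting 5×5 matrix has rank 4, and its Smith normal form has invariant factors (1,1,1,1).

From H_k ≅ ker(∂_k) / im(∂_{k+1}) we obtain:

  H_0: rank C_0 − rank ∂_1 = 5 − 4 = 1, and the invariant factors of ∂_1 are all 1, so H_0 ≅ Z.
  H_1: rank ker ∂_1 − rank ∂_2 = (5 − 4) − 0 = 1, and there is no ∂_2, so H_1 ≅ Z.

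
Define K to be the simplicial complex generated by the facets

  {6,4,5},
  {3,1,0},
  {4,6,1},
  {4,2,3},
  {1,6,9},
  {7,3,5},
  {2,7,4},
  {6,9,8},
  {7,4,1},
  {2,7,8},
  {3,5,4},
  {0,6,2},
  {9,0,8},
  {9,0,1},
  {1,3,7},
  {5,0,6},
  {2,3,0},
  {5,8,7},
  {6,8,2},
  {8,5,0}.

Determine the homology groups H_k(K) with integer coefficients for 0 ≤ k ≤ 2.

H_0 ≅ Z,  H_1 ≅ Z ⊕ Z/2,  H_2 = 0.

K has 10 vertices, 30 edges, 20 triangles.
rank ∂_0 = 0, rank ∂_1 = 9 ⇒ b_0 = 10 − 0 − 9 = 1; all invariant factors of ∂_1 are 1 so no torsion. So H_0 ≅ Z.
rank ∂_1 = 9, rank ∂_2 = 20 ⇒ b_1 = 30 − 9 − 20 = 1; ∂_2 has invariant factor(s) [2] giving torsion. So H_1 ≅ Z ⊕ Z/2.
rank ∂_2 = 20, rank ∂_3 = 0 ⇒ b_2 = 20 − 20 − 0 = 0. So H_2 ≅ 0.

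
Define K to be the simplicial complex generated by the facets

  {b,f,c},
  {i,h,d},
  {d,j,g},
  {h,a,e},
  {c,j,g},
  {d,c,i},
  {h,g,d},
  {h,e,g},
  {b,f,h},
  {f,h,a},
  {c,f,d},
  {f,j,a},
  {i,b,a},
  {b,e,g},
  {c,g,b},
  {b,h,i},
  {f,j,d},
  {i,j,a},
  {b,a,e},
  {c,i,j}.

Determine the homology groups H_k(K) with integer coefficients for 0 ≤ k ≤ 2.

Fix the vertex order a < b < c < d < e < f < g < h < i < j and write every simplex with vertices in increasing order. Then dim K = 2 and the simplices of K are:

  0-simplices (10): a, b, c, d, e, f, g, h, i, j
  1-simplices (30): ab, ae, af, ah, ai, aj, bc, be, bf, bg, bh, bi, cd, cf, cg, ci, cj, df, dg, dh, di, dj, eg, eh, fh, fj, gh, gj, hi, ij
  2-simplices (20): abe, abi, aeh, afh, afj, aij, bcf, bcg, beg, bfh, bhi, cdf, cdi, cgj, cij, dfj, dgh, dgj, dhi, egh

Hence C_0 ≅ Z^10, C_1 ≅ Z^30, C_2 ≅ Z^20.

∂_1: C_1 → C_0 maps an edge to its endpoints' difference, ∂[p,q] = q − p. For instance
  ∂bh = h − b.
The resulting 10×30 matrix has rank 9, and its Smith normal form has invariant factors (1,1,1,1,1,1,1,1,1).

∂_2: C_2 → C_1 sends each 2-simplex [p,q,r] to [q,r] − [p,r] + [p,q]. For instance
  ∂afj = fj − aj + af,
  ∂dgj = gj − dj + dg.
As a 30×20 matrix over Z this has rank 20, with invariant factors (1,1,1,1,1,1,1,1,1,1,1,1,1,1,1,1,1,1,1,2).

Reading off H_k = ker ∂_k / im ∂_{k+1}:

  H_0: rank C_0 − rank ∂_1 = 10 − 9 = 1, and the invariant factors of ∂_1 are all 1, so H_0 ≅ Z.
  H_1: rank ker ∂_1 − rank ∂_2 = (30 − 9) − 20 = 1, and ∂_2 has invariant factor 2 > 1, so H_1 ≅ Z ⊕ Z_2.
  H_2: rank ker ∂_2 − rank ∂_3 = (20 − 20) − 0 = 0, and there is no ∂_3, so H_2 ≅ 0.

(K is a triangulation of the Klein bottle.)

H_0 ≅ Z,  H_1 ≅ Z ⊕ Z_2,  H_2 = 0.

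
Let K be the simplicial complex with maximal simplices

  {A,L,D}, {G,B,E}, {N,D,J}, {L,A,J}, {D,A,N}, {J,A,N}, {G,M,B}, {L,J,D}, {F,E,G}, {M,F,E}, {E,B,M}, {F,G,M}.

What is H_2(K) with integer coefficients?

K has 10 vertices, 18 edges, 12 triangles.
rank ∂_2 = 10, rank ∂_3 = 0 ⇒ b_2 = 12 − 10 − 0 = 2. So H_2 ≅ Z^2.

H_2 = Z^2.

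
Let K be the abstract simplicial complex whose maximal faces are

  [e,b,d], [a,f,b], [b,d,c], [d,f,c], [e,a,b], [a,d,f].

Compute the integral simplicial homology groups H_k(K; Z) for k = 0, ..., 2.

H_0 = Z,  H_1 = Z,  H_2 = 0.

Take the total order a < b < c < d < e < f on the vertex set. Then K (dimension 2) consists of the simplices:

  0-simplices (6): a, b, c, d, e, f
  1-simplices (12): ab, ad, ae, af, bc, bd, be, bf, cd, cf, de, df
  2-simplices (6): abe, abf, adf, bcd, bde, cdf

giving chain groups C_0 ≅ Z^6, C_1 ≅ Z^12, C_2 ≅ Z^6.

Boundary ∂_1: C_1 → C_0 sends each edge [p,q] (with p < q) to q − p. For instance
  ∂bc = c − b.
This gives a 6×12 integer matrix of rank 5; reducing to Smith normal form yields diagonal entries (1,1,1,1,1).

The boundary map ∂_2: C_2 → C_1 sends each 2-simplex [p,q,r] to [q,r] − [p,r] + [p,q]. For instance
  ∂cdf = df − cf + cd,
  ∂abe = be − ae + ab.
This gives a 12×6 integer matrix of rank 6; reducing to Smith normal form yields diagonal entries (1,1,1,1,1,1).

Computing H_k = (kernel of ∂_k) / (image of ∂_{k+1}):

  H_0: rank C_0 − rank ∂_1 = 6 − 5 = 1, and the invariant factors of ∂_1 are all 1, so H_0 ≅ Z.
  H_1: rank ker ∂_1 − rank ∂_2 = (12 − 5) − 6 = 1, and the invariant factors of ∂_2 are all 1, so H_1 ≅ Z.
  H_2: rank ker ∂_2 − rank ∂_3 = (6 − 6) − 0 = 0, and there is no ∂_3, so H_2 ≅ 0.

As a check, the Euler characteristic is 6 − 12 + 6 = 0, which agrees with 1 − 1 + 0 = 0.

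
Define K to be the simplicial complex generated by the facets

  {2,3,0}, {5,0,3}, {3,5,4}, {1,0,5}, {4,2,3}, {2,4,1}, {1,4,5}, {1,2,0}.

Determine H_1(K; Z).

K has 6 vertices, 12 edges, 8 triangles.
rank ∂_1 = 5, rank ∂_2 = 7 ⇒ b_1 = 12 − 5 − 7 = 0; all invariant factors of ∂_2 are 1 so no torsion. So H_1 ≅ 0.

H_1 ≅ 0.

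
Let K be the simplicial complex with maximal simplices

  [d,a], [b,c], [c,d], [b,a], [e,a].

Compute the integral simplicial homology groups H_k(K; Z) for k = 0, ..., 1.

We work with the vertex ordering a < b < c < d < e. The simplices of K, each written with vertices in increasing order, are:

  0-simplices (5): a, b, c, d, e
  1-simplices (5): ab, ad, ae, bc, cd

so the chain groups are C_0 ≅ Z^5, C_1 ≅ Z^5.

The boundary map ∂_1: C_1 → C_0 maps an edge to its endpoints' difference, ∂[p,q] = q − p.
The resulting 5×5 matrix has rank 4, and its Smith normal form has invariant factors (1,1,1,1).

Computing H_k = (kernel of ∂_k) / (image of ∂_{k+1}):

  H_0: rank C_0 − rank ∂_1 = 5 − 4 = 1, and the invariant factors of ∂_1 are all 1, so H_0 = Z.
  H_1: rank ker ∂_1 − rank ∂_2 = (5 − 4) − 0 = 1, and there is no ∂_2, so H_1 = Z.

As a check, the Euler characteristic is 5 − 5 = 0, which agrees with 1 − 1 = 0.

H_0 = Z,  H_1 = Z.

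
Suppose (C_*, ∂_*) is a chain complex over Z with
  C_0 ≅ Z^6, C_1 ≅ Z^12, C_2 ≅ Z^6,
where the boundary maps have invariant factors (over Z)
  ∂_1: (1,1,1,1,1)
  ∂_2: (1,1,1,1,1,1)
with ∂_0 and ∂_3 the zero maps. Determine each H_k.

H_0 = Z,  H_1 = Z,  H_2 = 0.

H_0: b_0 = 6 − 0 − 5 = 1; torsion from ∂_1 factors > 1: none. So H_0 = Z.
H_1: b_1 = 12 − 5 − 6 = 1; torsion from ∂_2 factors > 1: none. So H_1 = Z.
H_2: b_2 = 6 − 6 − 0 = 0; torsion from ∂_3 factors > 1: none. So H_2 = 0.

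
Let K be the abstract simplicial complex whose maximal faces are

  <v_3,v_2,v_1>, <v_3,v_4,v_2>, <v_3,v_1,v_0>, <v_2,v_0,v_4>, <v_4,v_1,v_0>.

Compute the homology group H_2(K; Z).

Take the total order v_0 < v_1 < v_2 < v_3 < v_4 on the vertex set. Then K (dimension 2) consists of the simplices:

  0-simplices (5): [v_0], [v_1], [v_2], [v_3], [v_4]
  1-simplices (10): [v_0,v_1], [v_0,v_2], [v_0,v_3], [v_0,v_4], [v_1,v_2], [v_1,v_3], [v_1,v_4], [v_2,v_3], [v_2,v_4], [v_3,v_4]
  2-simplices (5): [v_0,v_1,v_3], [v_0,v_1,v_4], [v_0,v_2,v_4], [v_1,v_2,v_3], [v_2,v_3,v_4]

Hence C_0 ≅ Z^5, C_1 ≅ Z^10, C_2 ≅ Z^5.

The boundary map ∂_1: C_1 → C_0 sends each edge [p,q] (with p < q) to q − p. For instance
  ∂[v_3,v_4] = [v_4] − [v_3].
The resulting 5×10 matrix has rank 4, and its Smith normal form has invariant factors (1,1,1,1).

The boundary map ∂_2: C_2 → C_1 sends each 2-simplex [p,q,r] to [q,r] − [p,r] + [p,q]. For instance
  ∂[v_0,v_1,v_3] = [v_1,v_3] − [v_0,v_3] + [v_0,v_1],
  ∂[v_0,v_1,v_4] = [v_1,v_4] − [v_0,v_4] + [v_0,v_1].
This gives a 10×5 integer matrix of rank 5; reducing to Smith normal form yields diagonal entries (1,1,1,1,1).

From H_k ≅ ker(∂_k) / im(∂_{k+1}) we obtain:

  H_2: rank ker ∂_2 − rank ∂_3 = (5 − 5) − 0 = 0, and there is no ∂_3, so H_2 = 0.

(K is a triangulation of the Möbius band.)

H_2 = 0.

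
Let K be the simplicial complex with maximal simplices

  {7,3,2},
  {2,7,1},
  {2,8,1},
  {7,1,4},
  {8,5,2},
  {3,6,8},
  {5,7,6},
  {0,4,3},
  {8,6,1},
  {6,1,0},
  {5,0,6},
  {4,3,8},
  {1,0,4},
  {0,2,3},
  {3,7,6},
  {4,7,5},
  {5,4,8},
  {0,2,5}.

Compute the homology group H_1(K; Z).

K has 9 vertices, 27 edges, 18 triangles.
rank ∂_1 = 8, rank ∂_2 = 17 ⇒ b_1 = 27 − 8 − 17 = 2; all invariant factors of ∂_2 are 1 so no torsion. So H_1 = Z^2.

H_1 ≅ Z^2.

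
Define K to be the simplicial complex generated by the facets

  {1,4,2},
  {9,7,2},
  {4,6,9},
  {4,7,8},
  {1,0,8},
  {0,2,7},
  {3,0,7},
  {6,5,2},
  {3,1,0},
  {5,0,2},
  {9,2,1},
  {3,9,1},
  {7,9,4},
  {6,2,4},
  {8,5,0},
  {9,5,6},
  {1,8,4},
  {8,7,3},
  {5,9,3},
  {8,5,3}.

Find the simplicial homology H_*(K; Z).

H_0 = Z,  H_1 = Z ⊕ Z/2,  H_2 = 0.

K has 10 vertices, 30 edges, 20 triangles.
rank ∂_0 = 0, rank ∂_1 = 9 ⇒ b_0 = 10 − 0 − 9 = 1; all invariant factors of ∂_1 are 1 so no torsion. So H_0 = Z.
rank ∂_1 = 9, rank ∂_2 = 20 ⇒ b_1 = 30 − 9 − 20 = 1; ∂_2 has invariant factor(s) [2] giving torsion. So H_1 = Z ⊕ Z/2.
rank ∂_2 = 20, rank ∂_3 = 0 ⇒ b_2 = 20 − 20 − 0 = 0. So H_2 = 0.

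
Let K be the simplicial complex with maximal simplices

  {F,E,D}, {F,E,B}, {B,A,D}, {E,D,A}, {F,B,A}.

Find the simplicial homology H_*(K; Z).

H_0 = Z,  H_1 = Z,  H_2 = 0.

We work with the vertex ordering A < B < D < E < F. The simplices of K, each written with vertices in increasing order, are:

  0-simplices (5): A, B, D, E, F
  1-simplices (10): AB, AD, AE, AF, BD, BE, BF, DE, DF, EF
  2-simplices (5): ABD, ABF, ADE, BEF, DEF

Hence C_0 ≅ Z^5, C_1 ≅ Z^10, C_2 ≅ Z^5.

The boundary map ∂_1: C_1 → C_0 maps an edge to its endpoints' difference, ∂[p,q] = q − p. For instance
  ∂BD = D − B.
The resulting 5×10 matrix has rank 4, and its Smith normal form has invariant factors (1,1,1,1).

The boundary map ∂_2: C_2 → C_1 acts by ∂[p,q,r] = [q,r] − [p,r] + [p,q]. For instance
  ∂ABD = BD − AD + AB,
  ∂BEF = EF − BF + BE.
The 10×5 boundary matrix has rank 5 and Smith normal form diag(1,1,1,1,1).

From H_k ≅ ker(∂_k) / im(∂_{k+1}) we obtain:

  H_0: rank C_0 − rank ∂_1 = 5 − 4 = 1, and the invariant factors of ∂_1 are all 1, so H_0 ≅ Z.
  H_1: rank ker ∂_1 − rank ∂_2 = (10 − 4) − 5 = 1, and the invariant factors of ∂_2 are all 1, so H_1 ≅ Z.
  H_2: rank ker ∂_2 − rank ∂_3 = (5 − 5) − 0 = 0, and there is no ∂_3, so H_2 ≅ 0.

(K is a triangulation of the Möbius band.)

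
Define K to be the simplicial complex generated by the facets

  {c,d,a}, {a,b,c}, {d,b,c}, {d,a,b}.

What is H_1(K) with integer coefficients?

H_1 ≅ 0.

Take the total order a < b < c < d on the vertex set. Then K (dimension 2) consists of the simplices:

  0-simplices (4): a, b, c, d
  1-simplices (6): ab, ac, ad, bc, bd, cd
  2-simplices (4): abc, abd, acd, bcd

so the chain groups are C_0 ≅ Z^4, C_1 ≅ Z^6, C_2 ≅ Z^4.

∂_1: C_1 → C_0 maps an edge to its endpoints' difference, ∂[p,q] = q − p.
The resulting 4×6 matrix has rank 3, and its Smith normal form has invariant factors (1,1,1).

Boundary ∂_2: C_2 → C_1 sends each 2-simplex [p,q,r] to [q,r] − [p,r] + [p,q]. For instance
  ∂acd = cd − ad + ac,
  ∂abd = bd − ad + ab.
This gives a 6×4 integer matrix of rank 3; reducing to Smith normal form yields diagonal entries (1,1,1).

Reading off H_k = ker ∂_k / im ∂_{k+1}:

  H_1: rank ker ∂_1 − rank ∂_2 = (6 − 3) − 3 = 0, and the invariant factors of ∂_2 are all 1, so H_1 ≅ 0.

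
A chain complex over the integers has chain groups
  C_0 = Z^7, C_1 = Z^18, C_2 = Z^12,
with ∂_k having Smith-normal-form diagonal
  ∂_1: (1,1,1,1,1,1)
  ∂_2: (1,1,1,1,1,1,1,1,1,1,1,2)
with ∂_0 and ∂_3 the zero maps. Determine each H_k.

H_0 = Z,  H_1 = Z/2Z,  H_2 = 0.

H_0: b_0 = 7 − 0 − 6 = 1; torsion from ∂_1 factors > 1: none. So H_0 = Z.
H_1: b_1 = 18 − 6 − 12 = 0; torsion from ∂_2 factors > 1: [2]. So H_1 = Z/2Z.
H_2: b_2 = 12 − 12 − 0 = 0; torsion from ∂_3 factors > 1: none. So H_2 = 0.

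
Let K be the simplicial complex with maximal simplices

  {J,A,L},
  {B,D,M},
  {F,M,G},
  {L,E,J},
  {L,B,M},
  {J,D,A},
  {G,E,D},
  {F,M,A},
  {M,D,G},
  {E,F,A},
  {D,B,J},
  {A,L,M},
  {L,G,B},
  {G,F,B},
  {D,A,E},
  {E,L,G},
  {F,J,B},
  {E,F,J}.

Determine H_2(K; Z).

We work with the vertex ordering A < B < D < E < F < G < J < L < M. The simplices of K, each written with vertices in increasing order, are:

  0-simplices (9): A, B, D, E, F, G, J, L, M
  1-simplices (27): AD, AE, AF, AJ, AL, AM, BD, BF, BG, BJ, BL, BM, DE, DG, DJ, DM, EF, EG, EJ, EL, FG, FJ, FM, GL, GM, JL, LM
  2-simplices (18): ADE, ADJ, AEF, AFM, AJL, ALM, BDJ, BDM, BFG, BFJ, BGL, BLM, DEG, DGM, EFJ, EGL, EJL, FGM

Hence C_0 ≅ Z^9, C_1 ≅ Z^27, C_2 ≅ Z^18.

Boundary ∂_1: C_1 → C_0 is given by ∂[p,q] = [q] − [p]. For instance
  ∂DE = E − D.
The resulting 9×27 matrix has rank 8, and its Smith normal form has invariant factors (1,1,1,1,1,1,1,1).

∂_2: C_2 → C_1 sends each 2-simplex [p,q,r] to [q,r] − [p,r] + [p,q]. For instance
  ∂DGM = GM − DM + DG,
  ∂ADJ = DJ − AJ + AD.
The resulting 27×18 matrix has rank 18, and its Smith normal form has invariant factors (1,1,1,1,1,1,1,1,1,1,1,1,1,1,1,1,1,2).

Now H_k = ker ∂_k / im ∂_{k+1}, so:

  H_2: rank ker ∂_2 − rank ∂_3 = (18 − 18) − 0 = 0, and there is no ∂_3, so H_2 ≅ 0.

(K is a triangulation of the Klein bottle.)

H_2 ≅ 0.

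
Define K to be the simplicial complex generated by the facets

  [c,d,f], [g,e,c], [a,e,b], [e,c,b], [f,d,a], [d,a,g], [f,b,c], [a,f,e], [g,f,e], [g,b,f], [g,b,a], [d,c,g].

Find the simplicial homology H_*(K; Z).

H_0 ≅ Z,  H_1 ≅ Z_2,  H_2 = 0.

We work with the vertex ordering a < b < c < d < e < f < g. The simplices of K, each written with vertices in increasing order, are:

  0-simplices (7): a, b, c, d, e, f, g
  1-simplices (18): ab, ad, ae, af, ag, bc, be, bf, bg, cd, ce, cf, cg, df, dg, ef, eg, fg
  2-simplices (12): abe, abg, adf, adg, aef, bce, bcf, bfg, cdf, cdg, ceg, efg

giving chain groups C_0 ≅ Z^7, C_1 ≅ Z^18, C_2 ≅ Z^12.

Boundary ∂_1: C_1 → C_0 sends each edge [p,q] (with p < q) to q − p. For instance
  ∂bg = g − b.
The resulting 7×18 matrix has rank 6, and its Smith normal form has invariant factors (1,1,1,1,1,1).

The boundary map ∂_2: C_2 → C_1 sends each 2-simplex [p,q,r] to [q,r] − [p,r] + [p,q]. For instance
  ∂abg = bg − ag + ab,
  ∂bcf = cf − bf + bc.
This gives a 18×12 integer matrix of rank 12; reducing to Smith normal form yields diagonal entries (1,1,1,1,1,1,1,1,1,1,1,2).

Now H_k = ker ∂_k / im ∂_{k+1}, so:

  H_0: rank C_0 − rank ∂_1 = 7 − 6 = 1, and the invariant factors of ∂_1 are all 1, so H_0 = Z.
  H_1: rank ker ∂_1 − rank ∂_2 = (18 − 6) − 12 = 0, and ∂_2 has invariant factor 2 > 1, so H_1 = Z_2.
  H_2: rank ker ∂_2 − rank ∂_3 = (12 − 12) − 0 = 0, and there is no ∂_3, so H_2 = 0.

As a check, the Euler characteristic is 7 − 18 + 12 = 1, which agrees with 1 − 0 + 0 = 1.
(K is a triangulation of the real projective plane RP^2.)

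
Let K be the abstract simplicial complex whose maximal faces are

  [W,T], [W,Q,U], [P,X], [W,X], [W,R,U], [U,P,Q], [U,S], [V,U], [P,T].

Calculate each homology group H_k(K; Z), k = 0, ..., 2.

We work with the vertex ordering P < Q < R < S < T < U < V < W < X. The simplices of K, each written with vertices in increasing order, are:

  0-simplices (9): P, Q, R, S, T, U, V, W, X
  1-simplices (13): PQ, PT, PU, PX, QU, QW, RU, RW, SU, TW, UV, UW, WX
  2-simplices (3): PQU, QUW, RUW

Hence C_0 ≅ Z^9, C_1 ≅ Z^13, C_2 ≅ Z^3.

∂_1: C_1 → C_0 sends each edge [p,q] (with p < q) to q − p.
This gives a 9×13 integer matrix of rank 8; reducing to Smith normal form yields diagonal entries (1,1,1,1,1,1,1,1).

Boundary ∂_2: C_2 → C_1 sends each 2-simplex [p,q,r] to [q,r] − [p,r] + [p,q]. For instance
  ∂PQU = QU − PU + PQ,
  ∂QUW = UW − QW + QU.
This gives a 13×3 integer matrix of rank 3; reducing to Smith normal form yields diagonal entries (1,1,1).

From H_k ≅ ker(∂_k) / im(∂_{k+1}) we obtain:

  H_0: rank C_0 − rank ∂_1 = 9 − 8 = 1, and the invariant factors of ∂_1 are all 1, so H_0 ≅ Z.
  H_1: rank ker ∂_1 − rank ∂_2 = (13 − 8) − 3 = 2, and the invariant factors of ∂_2 are all 1, so H_1 ≅ Z^2.
  H_2: rank ker ∂_2 − rank ∂_3 = (3 − 3) − 0 = 0, and there is no ∂_3, so H_2 ≅ 0.

As a check, the Euler characteristic is 9 − 13 + 3 = -1, which agrees with 1 − 2 + 0 = -1.

H_0 ≅ Z,  H_1 ≅ Z^2,  H_2 = 0.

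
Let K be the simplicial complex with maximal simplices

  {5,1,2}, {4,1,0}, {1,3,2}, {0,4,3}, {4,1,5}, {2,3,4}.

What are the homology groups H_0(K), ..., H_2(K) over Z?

H_0 = Z,  H_1 = Z,  H_2 = 0.

We work with the vertex ordering 0 < 1 < 2 < 3 < 4 < 5. The simplices of K, each written with vertices in increasing order, are:

  0-simplices (6): [0], [1], [2], [3], [4], [5]
  1-simplices (12): [0,1], [0,3], [0,4], [1,2], [1,3], [1,4], [1,5], [2,3], [2,4], [2,5], [3,4], [4,5]
  2-simplices (6): [0,1,4], [0,3,4], [1,2,3], [1,2,5], [1,4,5], [2,3,4]

Hence C_0 ≅ Z^6, C_1 ≅ Z^12, C_2 ≅ Z^6.

∂_1: C_1 → C_0 maps an edge to its endpoints' difference, ∂[p,q] = q − p. For instance
  ∂[2,4] = [4] − [2].
The resulting 6×12 matrix has rank 5, and its Smith normal form has invariant factors (1,1,1,1,1).

The boundary map ∂_2: C_2 → C_1 sends each 2-simplex [p,q,r] to [q,r] − [p,r] + [p,q]. For instance
  ∂[0,3,4] = [3,4] − [0,4] + [0,3],
  ∂[0,1,4] = [1,4] − [0,4] + [0,1].
The resulting 12×6 matrix has rank 6, and its Smith normal form has invariant factors (1,1,1,1,1,1).

From H_k ≅ ker(∂_k) / im(∂_{k+1}) we obtain:

  H_0: rank C_0 − rank ∂_1 = 6 − 5 = 1, and the invariant factors of ∂_1 are all 1, so H_0 = Z.
  H_1: rank ker ∂_1 − rank ∂_2 = (12 − 5) − 6 = 1, and the invariant factors of ∂_2 are all 1, so H_1 = Z.
  H_2: rank ker ∂_2 − rank ∂_3 = (6 − 6) − 0 = 0, and there is no ∂_3, so H_2 = 0.

As a check, the Euler characteristic is 6 − 12 + 6 = 0, which agrees with 1 − 1 + 0 = 0.
(K is a triangulation of the cylinder S^1 x I.)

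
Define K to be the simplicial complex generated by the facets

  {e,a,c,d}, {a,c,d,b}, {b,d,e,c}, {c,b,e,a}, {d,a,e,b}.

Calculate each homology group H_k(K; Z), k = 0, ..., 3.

H_0 = Z,  H_1 = 0,  H_2 = 0,  H_3 = Z.

Take the total order a < b < c < d < e on the vertex set. Then K (dimension 3) consists of the simplices:

  0-simplices (5): a, b, c, d, e
  1-simplices (10): ab, ac, ad, ae, bc, bd, be, cd, ce, de
  2-simplices (10): abc, abd, abe, acd, ace, ade, bcd, bce, bde, cde
  3-simplices (5): abcd, abce, abde, acde, bcde

giving chain groups C_0 ≅ Z^5, C_1 ≅ Z^10, C_2 ≅ Z^10, C_3 ≅ Z^5.

The boundary map ∂_1: C_1 → C_0 sends each edge [p,q] (with p < q) to q − p. For instance
  ∂cd = d − c.
The 5×10 boundary matrix has rank 4 and Smith normal form diag(1,1,1,1).

Boundary ∂_2: C_2 → C_1 acts by ∂[p,q,r] = [q,r] − [p,r] + [p,q]. For instance
  ∂ace = ce − ae + ac,
  ∂abd = bd − ad + ab.
The resulting 10×10 matrix has rank 6, and its Smith normal form has invariant factors (1,1,1,1,1,1).

The boundary map ∂_3: C_3 → C_2 sends each 3-simplex σ to the alternating sum Σ_i (−1)^i (σ with its i-th vertex removed). For instance
  ∂abce = bce − ace + abe − abc,
  ∂abcd = bcd − acd + abd − abc.
As a 10×5 matrix over Z this has rank 4, with invariant factors (1,1,1,1).

Computing H_k = (kernel of ∂_k) / (image of ∂_{k+1}):

  H_0: rank C_0 − rank ∂_1 = 5 − 4 = 1, and the invariant factors of ∂_1 are all 1, so H_0 = Z.
  H_1: rank ker ∂_1 − rank ∂_2 = (10 − 4) − 6 = 0, and the invariant factors of ∂_2 are all 1, so H_1 = 0.
  H_2: rank ker ∂_2 − rank ∂_3 = (10 − 6) − 4 = 0, and the invariant factors of ∂_3 are all 1, so H_2 = 0.
  H_3: rank ker ∂_3 − rank ∂_4 = (5 − 4) − 0 = 1, and there is no ∂_4, so H_3 = Z.

(K is a triangulation of the 3-sphere S^3.)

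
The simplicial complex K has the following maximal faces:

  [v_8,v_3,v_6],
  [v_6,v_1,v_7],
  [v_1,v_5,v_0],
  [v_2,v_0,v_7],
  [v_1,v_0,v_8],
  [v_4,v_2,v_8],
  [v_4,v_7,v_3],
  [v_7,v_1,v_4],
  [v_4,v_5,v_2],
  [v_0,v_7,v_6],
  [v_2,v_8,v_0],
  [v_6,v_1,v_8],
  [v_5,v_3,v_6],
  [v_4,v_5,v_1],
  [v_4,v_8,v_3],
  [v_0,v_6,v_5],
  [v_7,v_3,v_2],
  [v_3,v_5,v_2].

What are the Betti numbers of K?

b_0 = 1, b_1 = 1, b_2 = 0.

Fix the vertex order v_0 < v_1 < v_2 < v_3 < v_4 < v_5 < v_6 < v_7 < v_8 and write every simplex with vertices in increasing order. Then dim K = 2 and the simplices of K are:

  0-simplices (9): [v_0], [v_1], [v_2], [v_3], [v_4], [v_5], [v_6], [v_7], [v_8]
  1-simplices (27): (27 of them)
  2-simplices (18): (18 of them)

so the chain groups are C_0 ≅ Z^9, C_1 ≅ Z^27, C_2 ≅ Z^18.

Boundary ∂_1: C_1 → C_0 maps an edge to its endpoints' difference, ∂[p,q] = q − p. For instance
  ∂[v_0,v_8] = [v_8] − [v_0].
The 9×27 boundary matrix has rank 8 and Smith normal form diag(1,1,1,1,1,1,1,1).

∂_2: C_2 → C_1 acts by ∂[p,q,r] = [q,r] − [p,r] + [p,q]. For instance
  ∂[v_1,v_4,v_5] = [v_4,v_5] − [v_1,v_5] + [v_1,v_4],
  ∂[v_2,v_4,v_8] = [v_4,v_8] − [v_2,v_8] + [v_2,v_4].
The resulting 27×18 matrix has rank 18, and its Smith normal form has invariant factors (1,1,1,1,1,1,1,1,1,1,1,1,1,1,1,1,1,2).

Computing H_k = (kernel of ∂_k) / (image of ∂_{k+1}):

  H_0: rank C_0 − rank ∂_1 = 9 − 8 = 1, and the invariant factors of ∂_1 are all 1, so H_0 ≅ Z.
  H_1: rank ker ∂_1 − rank ∂_2 = (27 − 8) − 18 = 1, and ∂_2 has invariant factor 2 > 1, so H_1 ≅ Z ⊕ Z/2.
  H_2: rank ker ∂_2 − rank ∂_3 = (18 − 18) − 0 = 0, and there is no ∂_3, so H_2 ≅ 0.

As a check, the Euler characteristic is 9 − 27 + 18 = 0, which agrees with 1 − 1 + 0 = 0.

Hence the Betti numbers are b_0 = 1, b_1 = 1, b_2 = 0.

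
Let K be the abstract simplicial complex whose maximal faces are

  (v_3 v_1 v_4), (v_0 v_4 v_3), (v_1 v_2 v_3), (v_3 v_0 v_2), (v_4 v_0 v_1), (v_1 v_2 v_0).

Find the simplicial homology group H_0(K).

H_0 = Z.

We work with the vertex ordering v_0 < v_1 < v_2 < v_3 < v_4. The simplices of K, each written with vertices in increasing order, are:

  0-simplices (5): [v_0], [v_1], [v_2], [v_3], [v_4]
  1-simplices (9): [v_0,v_1], [v_0,v_2], [v_0,v_3], [v_0,v_4], [v_1,v_2], [v_1,v_3], [v_1,v_4], [v_2,v_3], [v_3,v_4]
  2-simplices (6): [v_0,v_1,v_2], [v_0,v_1,v_4], [v_0,v_2,v_3], [v_0,v_3,v_4], [v_1,v_2,v_3], [v_1,v_3,v_4]

so the chain groups are C_0 ≅ Z^5, C_1 ≅ Z^9, C_2 ≅ Z^6.

The boundary map ∂_1: C_1 → C_0 maps an edge to its endpoints' difference, ∂[p,q] = q − p. For instance
  ∂[v_0,v_3] = [v_3] − [v_0].
The 5×9 boundary matrix has rank 4 and Smith normal form diag(1,1,1,1).

∂_2: C_2 → C_1 sends each 2-simplex [p,q,r] to [q,r] − [p,r] + [p,q]. For instance
  ∂[v_0,v_1,v_4] = [v_1,v_4] − [v_0,v_4] + [v_0,v_1],
  ∂[v_1,v_3,v_4] = [v_3,v_4] − [v_1,v_4] + [v_1,v_3].
As a 9×6 matrix over Z this has rank 5, with invariant factors (1,1,1,1,1).

Reading off H_k = ker ∂_k / im ∂_{k+1}:

  H_0: rank C_0 − rank ∂_1 = 5 − 4 = 1, and the invariant factors of ∂_1 are all 1, so H_0 ≅ Z.

(K is a triangulation of the 2-sphere S^2.)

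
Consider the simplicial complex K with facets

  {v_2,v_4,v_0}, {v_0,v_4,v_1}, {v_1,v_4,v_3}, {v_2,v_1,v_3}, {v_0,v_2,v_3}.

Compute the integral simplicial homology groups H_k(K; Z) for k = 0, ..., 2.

H_0 = Z,  H_1 = Z,  H_2 = 0.

Fix the vertex order v_0 < v_1 < v_2 < v_3 < v_4 and write every simplex with vertices in increasing order. Then dim K = 2 and the simplices of K are:

  0-simplices (5): [v_0], [v_1], [v_2], [v_3], [v_4]
  1-simplices (10): [v_0,v_1], [v_0,v_2], [v_0,v_3], [v_0,v_4], [v_1,v_2], [v_1,v_3], [v_1,v_4], [v_2,v_3], [v_2,v_4], [v_3,v_4]
  2-simplices (5): [v_0,v_1,v_4], [v_0,v_2,v_3], [v_0,v_2,v_4], [v_1,v_2,v_3], [v_1,v_3,v_4]

so the chain groups are C_0 ≅ Z^5, C_1 ≅ Z^10, C_2 ≅ Z^5.

Boundary ∂_1: C_1 → C_0 maps an edge to its endpoints' difference, ∂[p,q] = q − p.
As a 5×10 matrix over Z this has rank 4, with invariant factors (1,1,1,1).

Boundary ∂_2: C_2 → C_1 maps a triangle to the signed sum of its edges. For instance
  ∂[v_0,v_1,v_4] = [v_1,v_4] − [v_0,v_4] + [v_0,v_1],
  ∂[v_0,v_2,v_4] = [v_2,v_4] − [v_0,v_4] + [v_0,v_2].
The 10×5 boundary matrix has rank 5 and Smith normal form diag(1,1,1,1,1).

Computing H_k = (kernel of ∂_k) / (image of ∂_{k+1}):

  H_0: rank C_0 − rank ∂_1 = 5 − 4 = 1, and the invariant factors of ∂_1 are all 1, so H_0 ≅ Z.
  H_1: rank ker ∂_1 − rank ∂_2 = (10 − 4) − 5 = 1, and the invariant factors of ∂_2 are all 1, so H_1 ≅ Z.
  H_2: rank ker ∂_2 − rank ∂_3 = (5 − 5) − 0 = 0, and there is no ∂_3, so H_2 ≅ 0.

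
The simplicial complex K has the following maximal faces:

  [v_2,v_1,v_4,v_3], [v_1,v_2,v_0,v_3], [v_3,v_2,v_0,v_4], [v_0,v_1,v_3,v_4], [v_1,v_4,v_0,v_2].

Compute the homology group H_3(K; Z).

H_3 ≅ Z.

Take the total order v_0 < v_1 < v_2 < v_3 < v_4 on the vertex set. Then K (dimension 3) consists of the simplices:

  0-simplices (5): [v_0], [v_1], [v_2], [v_3], [v_4]
  1-simplices (10): [v_0,v_1], [v_0,v_2], [v_0,v_3], [v_0,v_4], [v_1,v_2], [v_1,v_3], [v_1,v_4], [v_2,v_3], [v_2,v_4], [v_3,v_4]
  2-simplices (10): [v_0,v_1,v_2], [v_0,v_1,v_3], [v_0,v_1,v_4], [v_0,v_2,v_3], [v_0,v_2,v_4], [v_0,v_3,v_4], [v_1,v_2,v_3], [v_1,v_2,v_4], [v_1,v_3,v_4], [v_2,v_3,v_4]
  3-simplices (5): [v_0,v_1,v_2,v_3], [v_0,v_1,v_2,v_4], [v_0,v_1,v_3,v_4], [v_0,v_2,v_3,v_4], [v_1,v_2,v_3,v_4]

so the chain groups are C_0 ≅ Z^5, C_1 ≅ Z^10, C_2 ≅ Z^10, C_3 ≅ Z^5.

The boundary map ∂_1: C_1 → C_0 maps an edge to its endpoints' difference, ∂[p,q] = q − p. For instance
  ∂[v_0,v_3] = [v_3] − [v_0].
This gives a 5×10 integer matrix of rank 4; reducing to Smith normal form yields diagonal entries (1,1,1,1).

Boundary ∂_2: C_2 → C_1 sends each 2-simplex [p,q,r] to [q,r] − [p,r] + [p,q]. For instance
  ∂[v_0,v_2,v_3] = [v_2,v_3] − [v_0,v_3] + [v_0,v_2],
  ∂[v_0,v_1,v_2] = [v_1,v_2] − [v_0,v_2] + [v_0,v_1].
The resulting 10×10 matrix has rank 6, and its Smith normal form has invariant factors (1,1,1,1,1,1).

The boundary map ∂_3: C_3 → C_2 sends each 3-simplex σ to the alternating sum Σ_i (−1)^i (σ with its i-th vertex removed). For instance
  ∂[v_0,v_1,v_3,v_4] = [v_1,v_3,v_4] − [v_0,v_3,v_4] + [v_0,v_1,v_4] − [v_0,v_1,v_3],
  ∂[v_0,v_1,v_2,v_4] = [v_1,v_2,v_4] − [v_0,v_2,v_4] + [v_0,v_1,v_4] − [v_0,v_1,v_2].
The 10×5 boundary matrix has rank 4 and Smith normal form diag(1,1,1,1).

Computing H_k = (kernel of ∂_k) / (image of ∂_{k+1}):

  H_3: rank ker ∂_3 − rank ∂_4 = (5 − 4) − 0 = 1, and there is no ∂_4, so H_3 ≅ Z.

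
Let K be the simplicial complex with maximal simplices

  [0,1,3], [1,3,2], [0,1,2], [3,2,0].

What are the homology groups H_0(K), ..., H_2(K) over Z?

H_0 ≅ Z,  H_1 = 0,  H_2 ≅ Z.

We work with the vertex ordering 0 < 1 < 2 < 3. The simplices of K, each written with vertices in increasing order, are:

  0-simplices (4): [0], [1], [2], [3]
  1-simplices (6): [0,1], [0,2], [0,3], [1,2], [1,3], [2,3]
  2-simplices (4): [0,1,2], [0,1,3], [0,2,3], [1,2,3]

giving chain groups C_0 ≅ Z^4, C_1 ≅ Z^6, C_2 ≅ Z^4.

∂_1: C_1 → C_0 sends each edge [p,q] (with p < q) to q − p.
This gives a 4×6 integer matrix of rank 3; reducing to Smith normal form yields diagonal entries (1,1,1).

The boundary map ∂_2: C_2 → C_1 maps a triangle to the signed sum of its edges. For instance
  ∂[0,1,2] = [1,2] − [0,2] + [0,1],
  ∂[0,1,3] = [1,3] − [0,3] + [0,1].
This gives a 6×4 integer matrix of rank 3; reducing to Smith normal form yields diagonal entries (1,1,1).

Now H_k = ker ∂_k / im ∂_{k+1}, so:

  H_0: rank C_0 − rank ∂_1 = 4 − 3 = 1, and the invariant factors of ∂_1 are all 1, so H_0 ≅ Z.
  H_1: rank ker ∂_1 − rank ∂_2 = (6 − 3) − 3 = 0, and the invariant factors of ∂_2 are all 1, so H_1 ≅ 0.
  H_2: rank ker ∂_2 − rank ∂_3 = (4 − 3) − 0 = 1, and there is no ∂_3, so H_2 ≅ Z.

As a check, the Euler characteristic is 4 − 6 + 4 = 2, which agrees with 1 − 0 + 1 = 2.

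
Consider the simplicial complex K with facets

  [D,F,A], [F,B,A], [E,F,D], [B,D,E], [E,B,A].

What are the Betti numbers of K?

Order the vertices as A < B < D < E < F. Listing each simplex with vertices in this order, K has dimension 2 with simplices:

  0-simplices (5): A, B, D, E, F
  1-simplices (10): AB, AD, AE, AF, BD, BE, BF, DE, DF, EF
  2-simplices (5): ABE, ABF, ADF, BDE, DEF

giving chain groups C_0 ≅ Z^5, C_1 ≅ Z^10, C_2 ≅ Z^5.

The boundary map ∂_1: C_1 → C_0 maps an edge to its endpoints' difference, ∂[p,q] = q − p. For instance
  ∂AD = D − A.
As a 5×10 matrix over Z this has rank 4, with invariant factors (1,1,1,1).

The boundary map ∂_2: C_2 → C_1 acts by ∂[p,q,r] = [q,r] − [p,r] + [p,q]. For instance
  ∂BDE = DE − BE + BD,
  ∂ABF = BF − AF + AB.
The 10×5 boundary matrix has rank 5 and Smith normal form diag(1,1,1,1,1).

Computing H_k = (kernel of ∂_k) / (image of ∂_{k+1}):

  H_0: rank C_0 − rank ∂_1 = 5 − 4 = 1, and the invariant factors of ∂_1 are all 1, so H_0 ≅ Z.
  H_1: rank ker ∂_1 − rank ∂_2 = (10 − 4) − 5 = 1, and the invariant factors of ∂_2 are all 1, so H_1 ≅ Z.
  H_2: rank ker ∂_2 − rank ∂_3 = (5 − 5) − 0 = 0, and there is no ∂_3, so H_2 ≅ 0.

As a check, the Euler characteristic is 5 − 10 + 5 = 0, which agrees with 1 − 1 + 0 = 0.
(K is a triangulation of the Möbius band.)

Hence the Betti numbers are b_0 = 1, b_1 = 1, b_2 = 0.

b_0 = 1, b_1 = 1, b_2 = 0.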